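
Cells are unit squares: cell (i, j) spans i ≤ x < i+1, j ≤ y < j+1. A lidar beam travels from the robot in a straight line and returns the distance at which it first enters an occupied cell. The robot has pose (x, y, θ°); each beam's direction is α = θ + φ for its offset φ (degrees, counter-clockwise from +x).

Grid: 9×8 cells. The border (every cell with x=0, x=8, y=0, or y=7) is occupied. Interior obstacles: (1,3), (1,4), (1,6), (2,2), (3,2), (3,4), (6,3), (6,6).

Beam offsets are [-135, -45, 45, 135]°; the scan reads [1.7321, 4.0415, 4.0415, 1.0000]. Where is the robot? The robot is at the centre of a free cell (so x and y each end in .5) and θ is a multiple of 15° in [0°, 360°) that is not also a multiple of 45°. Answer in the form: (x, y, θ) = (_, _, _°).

The pose lattice has 34·16 = 544 candidates. Test each by forward raycasting.
  (1.5, 2.5, 120°): beam 1 = 0.5176 ≠ 1.7321 ✗
  (7.5, 4.5, 255°): beam 2 = 1.0000 ≠ 4.0415 ✗
  (4.5, 4.5, 105°): beam 2 = 2.8868 ≠ 4.0415 ✗
  …
  (5.5, 4.5, 195°): r_1=1.7321, r_2=4.0415, r_3=4.0415, r_4=1.0000 — all match ✓
No second candidate reproduces the full scan.

(x, y, θ) = (5.5, 4.5, 195°)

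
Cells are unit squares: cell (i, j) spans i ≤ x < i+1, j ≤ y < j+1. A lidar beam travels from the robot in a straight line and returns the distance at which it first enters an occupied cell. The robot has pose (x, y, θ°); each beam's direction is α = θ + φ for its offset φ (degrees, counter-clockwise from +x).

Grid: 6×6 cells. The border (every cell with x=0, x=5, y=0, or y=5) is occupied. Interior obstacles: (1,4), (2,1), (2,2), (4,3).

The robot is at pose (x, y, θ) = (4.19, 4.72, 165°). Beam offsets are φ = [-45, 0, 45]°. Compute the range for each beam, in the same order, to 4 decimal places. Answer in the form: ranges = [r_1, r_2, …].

beam 1: φ=-45°, α=120°
  cosα=-0.5000 sinα=0.8660 | (4,4) | tMaxX 0.3800 tMaxY 0.3233 | tΔX 2.0000 tΔY 1.1547
    t=0.3233 [y] (4,5) — stop
  → r_1 = 0.3233
beam 2: φ=0°, α=165°
  cosα=-0.9659 sinα=0.2588 | (4,4) | tMaxX 0.1967 tMaxY 1.0818 | tΔX 1.0353 tΔY 3.8637
    t=0.1967 [x] (3,4)
    t=1.0818 [y] (3,5) — stop
  → r_2 = 1.0818
beam 3: φ=45°, α=210°
  cosα=-0.8660 sinα=-0.5000 | (4,4) | tMaxX 0.2194 tMaxY 1.4400 | tΔX 1.1547 tΔY 2.0000
    t=0.2194 [x] (3,4)
    t=1.3741 [x] (2,4)
    t=1.4400 [y] (2,3)
    t=2.5288 [x] (1,3)
    t=3.4400 [y] (1,2)
    t=3.6835 [x] (0,2) — stop
  → r_3 = 3.6835

ranges = [0.3233, 1.0818, 3.6835]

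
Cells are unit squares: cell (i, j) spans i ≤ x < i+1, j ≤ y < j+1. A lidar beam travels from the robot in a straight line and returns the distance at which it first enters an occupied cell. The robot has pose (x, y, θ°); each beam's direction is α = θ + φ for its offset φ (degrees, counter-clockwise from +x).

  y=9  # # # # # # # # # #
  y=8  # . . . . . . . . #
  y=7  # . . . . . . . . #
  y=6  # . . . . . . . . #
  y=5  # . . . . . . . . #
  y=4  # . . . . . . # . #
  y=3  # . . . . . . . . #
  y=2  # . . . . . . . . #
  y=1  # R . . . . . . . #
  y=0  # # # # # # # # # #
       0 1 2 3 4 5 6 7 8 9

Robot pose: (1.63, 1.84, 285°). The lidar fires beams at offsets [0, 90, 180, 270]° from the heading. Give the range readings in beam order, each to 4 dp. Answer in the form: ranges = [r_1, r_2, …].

ranges = [0.8696, 7.6300, 2.4341, 0.6522]

beam 1: φ=0°, α=285°
  direction (0.2588, -0.9659); cell (1,1); t to first gridline: x 1.4296, y 0.8696 (then +3.8637 / +1.0353)
    (1,0) via y @ 0.8696  # hit
  → r_1 = 0.8696
beam 2: φ=90°, α=15°
  direction (0.9659, 0.2588); cell (1,1); t to first gridline: x 0.3831, y 0.6182 (then +1.0353 / +3.8637)
    (2,1) via x @ 0.3831
    (2,2) via y @ 0.6182
    (3,2) via x @ 1.4183
    (4,2) via x @ 2.4536
    (5,2) via x @ 3.4889
    (5,3) via y @ 4.4819
    (6,3) via x @ 4.5242
    (7,3) via x @ 5.5594
    (8,3) via x @ 6.5947
    (9,3) via x @ 7.6300  # hit
  → r_2 = 7.6300
beam 3: φ=180°, α=105°
  direction (-0.2588, 0.9659); cell (1,1); t to first gridline: x 2.4341, y 0.1656 (then +3.8637 / +1.0353)
    (1,2) via y @ 0.1656
    (1,3) via y @ 1.2009
    (1,4) via y @ 2.2362
    (0,4) via x @ 2.4341  # hit
  → r_3 = 2.4341
beam 4: φ=270°, α=195°
  direction (-0.9659, -0.2588); cell (1,1); t to first gridline: x 0.6522, y 3.2455 (then +1.0353 / +3.8637)
    (0,1) via x @ 0.6522  # hit
  → r_4 = 0.6522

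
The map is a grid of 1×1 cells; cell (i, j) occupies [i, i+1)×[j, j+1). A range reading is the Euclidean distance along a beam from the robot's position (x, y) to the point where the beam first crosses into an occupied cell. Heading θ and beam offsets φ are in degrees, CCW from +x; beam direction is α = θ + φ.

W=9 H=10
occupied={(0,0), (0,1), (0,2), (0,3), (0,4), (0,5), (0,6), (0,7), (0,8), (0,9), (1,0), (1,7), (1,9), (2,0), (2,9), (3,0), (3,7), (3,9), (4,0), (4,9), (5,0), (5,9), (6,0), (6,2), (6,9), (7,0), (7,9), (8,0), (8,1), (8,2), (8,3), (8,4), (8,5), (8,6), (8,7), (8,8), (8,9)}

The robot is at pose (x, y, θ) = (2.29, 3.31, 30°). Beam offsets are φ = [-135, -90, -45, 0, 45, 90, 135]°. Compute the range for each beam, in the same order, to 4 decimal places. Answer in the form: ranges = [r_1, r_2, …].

beam 1: φ=-135°, α=255°
  cosα=-0.2588 sinα=-0.9659 | (2,3) | tMaxX 1.1205 tMaxY 0.3209 | tΔX 3.8637 tΔY 1.0353
    t=0.3209 [y] (2,2)
    t=1.1205 [x] (1,2)
    t=1.3562 [y] (1,1)
    t=2.3915 [y] (1,0) — stop
  → r_1 = 2.3915
beam 2: φ=-90°, α=300°
  cosα=0.5000 sinα=-0.8660 | (2,3) | tMaxX 1.4200 tMaxY 0.3580 | tΔX 2.0000 tΔY 1.1547
    t=0.3580 [y] (2,2)
    t=1.4200 [x] (3,2)
    t=1.5127 [y] (3,1)
    t=2.6674 [y] (3,0) — stop
  → r_2 = 2.6674
beam 3: φ=-45°, α=345°
  cosα=0.9659 sinα=-0.2588 | (2,3) | tMaxX 0.7350 tMaxY 1.1977 | tΔX 1.0353 tΔY 3.8637
    t=0.7350 [x] (3,3)
    t=1.1977 [y] (3,2)
    t=1.7703 [x] (4,2)
    t=2.8056 [x] (5,2)
    t=3.8409 [x] (6,2) — stop
  → r_3 = 3.8409
beam 4: φ=0°, α=30°
  cosα=0.8660 sinα=0.5000 | (2,3) | tMaxX 0.8198 tMaxY 1.3800 | tΔX 1.1547 tΔY 2.0000
    t=0.8198 [x] (3,3)
    t=1.3800 [y] (3,4)
    t=1.9745 [x] (4,4)
    t=3.1292 [x] (5,4)
    t=3.3800 [y] (5,5)
    t=4.2839 [x] (6,5)
    t=5.3800 [y] (6,6)
    t=5.4386 [x] (7,6)
    t=6.5933 [x] (8,6) — stop
  → r_4 = 6.5933
beam 5: φ=45°, α=75°
  cosα=0.2588 sinα=0.9659 | (2,3) | tMaxX 2.7432 tMaxY 0.7143 | tΔX 3.8637 tΔY 1.0353
    t=0.7143 [y] (2,4)
    t=1.7496 [y] (2,5)
    t=2.7432 [x] (3,5)
    t=2.7849 [y] (3,6)
    t=3.8202 [y] (3,7) — stop
  → r_5 = 3.8202
beam 6: φ=90°, α=120°
  cosα=-0.5000 sinα=0.8660 | (2,3) | tMaxX 0.5800 tMaxY 0.7967 | tΔX 2.0000 tΔY 1.1547
    t=0.5800 [x] (1,3)
    t=0.7967 [y] (1,4)
    t=1.9514 [y] (1,5)
    t=2.5800 [x] (0,5) — stop
  → r_6 = 2.5800
beam 7: φ=135°, α=165°
  cosα=-0.9659 sinα=0.2588 | (2,3) | tMaxX 0.3002 tMaxY 2.6660 | tΔX 1.0353 tΔY 3.8637
    t=0.3002 [x] (1,3)
    t=1.3355 [x] (0,3) — stop
  → r_7 = 1.3355

ranges = [2.3915, 2.6674, 3.8409, 6.5933, 3.8202, 2.5800, 1.3355]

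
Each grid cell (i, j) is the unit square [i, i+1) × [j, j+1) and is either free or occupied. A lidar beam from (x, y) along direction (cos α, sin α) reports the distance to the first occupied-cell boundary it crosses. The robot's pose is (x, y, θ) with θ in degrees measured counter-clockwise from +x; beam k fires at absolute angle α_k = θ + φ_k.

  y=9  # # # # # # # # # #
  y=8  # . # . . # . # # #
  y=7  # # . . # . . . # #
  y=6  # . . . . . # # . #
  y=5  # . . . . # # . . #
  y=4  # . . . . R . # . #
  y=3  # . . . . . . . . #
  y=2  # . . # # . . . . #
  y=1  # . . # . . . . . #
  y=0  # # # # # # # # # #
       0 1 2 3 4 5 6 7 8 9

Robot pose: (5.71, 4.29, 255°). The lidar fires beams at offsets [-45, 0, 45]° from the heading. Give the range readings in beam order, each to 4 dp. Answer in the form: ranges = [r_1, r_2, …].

beam 1: φ=-45°, α=210°
  cosα=-0.8660 sinα=-0.5000 | (5,4) | tMaxX 0.8198 tMaxY 0.5800 | tΔX 1.1547 tΔY 2.0000
    t=0.5800 [y] (5,3)
    t=0.8198 [x] (4,3)
    t=1.9745 [x] (3,3)
    t=2.5800 [y] (3,2) — stop
  → r_1 = 2.5800
beam 2: φ=0°, α=255°
  cosα=-0.2588 sinα=-0.9659 | (5,4) | tMaxX 2.7432 tMaxY 0.3002 | tΔX 3.8637 tΔY 1.0353
    t=0.3002 [y] (5,3)
    t=1.3355 [y] (5,2)
    t=2.3708 [y] (5,1)
    t=2.7432 [x] (4,1)
    t=3.4061 [y] (4,0) — stop
  → r_2 = 3.4061
beam 3: φ=45°, α=300°
  cosα=0.5000 sinα=-0.8660 | (5,4) | tMaxX 0.5800 tMaxY 0.3349 | tΔX 2.0000 tΔY 1.1547
    t=0.3349 [y] (5,3)
    t=0.5800 [x] (6,3)
    t=1.4896 [y] (6,2)
    t=2.5800 [x] (7,2)
    t=2.6443 [y] (7,1)
    t=3.7990 [y] (7,0) — stop
  → r_3 = 3.7990

ranges = [2.5800, 3.4061, 3.7990]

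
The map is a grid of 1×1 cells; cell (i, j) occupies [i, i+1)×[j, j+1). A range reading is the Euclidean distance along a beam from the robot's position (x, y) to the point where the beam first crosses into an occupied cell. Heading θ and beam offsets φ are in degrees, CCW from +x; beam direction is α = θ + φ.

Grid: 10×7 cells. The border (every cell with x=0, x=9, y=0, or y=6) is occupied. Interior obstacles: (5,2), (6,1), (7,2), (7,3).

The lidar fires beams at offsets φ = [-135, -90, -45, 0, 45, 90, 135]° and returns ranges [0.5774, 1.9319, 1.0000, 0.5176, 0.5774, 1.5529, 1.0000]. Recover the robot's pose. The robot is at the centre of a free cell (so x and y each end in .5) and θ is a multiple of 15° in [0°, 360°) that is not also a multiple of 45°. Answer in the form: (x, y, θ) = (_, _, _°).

(x, y, θ) = (8.5, 2.5, 165°)

Candidates: 36 free-cell centres × 16 headings = 576 poses. Raycast each; keep the one whose scan matches to 4 dp.
  (2.5, 4.5, 165°): beam 1 = 3.0000 ≠ 0.5774 ✗
  (1.5, 3.5, 300°): beam 1 = 0.5176 ≠ 0.5774 ✗
  (8.5, 5.5, 330°): beam 1 = 7.7646 ≠ 0.5774 ✗
  (1.5, 2.5, 255°): beam 1 = 1.0000 ≠ 0.5774 ✗
  …
  (8.5, 2.5, 165°): r_1=0.5774, r_2=1.9319, r_3=1.0000, r_4=0.5176, r_5=0.5774, r_6=1.5529, r_7=1.0000 — all match ✓
Unique over the lattice → pose = (8.5, 2.5, 165°).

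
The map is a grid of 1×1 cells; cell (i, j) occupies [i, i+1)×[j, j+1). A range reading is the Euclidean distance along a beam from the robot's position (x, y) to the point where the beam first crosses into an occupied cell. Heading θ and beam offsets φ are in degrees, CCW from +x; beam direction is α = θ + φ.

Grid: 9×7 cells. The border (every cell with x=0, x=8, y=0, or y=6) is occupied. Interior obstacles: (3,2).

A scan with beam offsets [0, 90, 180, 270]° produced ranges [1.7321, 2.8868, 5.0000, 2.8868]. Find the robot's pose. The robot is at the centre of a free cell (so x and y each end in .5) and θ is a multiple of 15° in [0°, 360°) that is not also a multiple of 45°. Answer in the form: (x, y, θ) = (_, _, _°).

(x, y, θ) = (6.5, 3.5, 330°)

Enumerate (i+0.5, j+0.5, θ) over the 34 free cells and 16 admissible headings. For each, cast all 4 beams and compare to the given ranges.
  (7.5, 4.5, 75°): beam 1 = 1.5529 ≠ 1.7321 ✗
  (7.5, 1.5, 150°): beam 1 = 7.5056 ≠ 1.7321 ✗
  (5.5, 3.5, 255°): beam 1 = 2.5882 ≠ 1.7321 ✗
  (7.5, 5.5, 120°): beam 1 = 0.5774 ≠ 1.7321 ✗
  (3.5, 5.5, 345°): beam 1 = 4.6587 ≠ 1.7321 ✗
  …
  (6.5, 3.5, 330°): r_1=1.7321, r_2=2.8868, r_3=5.0000, r_4=2.8868 — all match ✓
No second candidate reproduces the full scan.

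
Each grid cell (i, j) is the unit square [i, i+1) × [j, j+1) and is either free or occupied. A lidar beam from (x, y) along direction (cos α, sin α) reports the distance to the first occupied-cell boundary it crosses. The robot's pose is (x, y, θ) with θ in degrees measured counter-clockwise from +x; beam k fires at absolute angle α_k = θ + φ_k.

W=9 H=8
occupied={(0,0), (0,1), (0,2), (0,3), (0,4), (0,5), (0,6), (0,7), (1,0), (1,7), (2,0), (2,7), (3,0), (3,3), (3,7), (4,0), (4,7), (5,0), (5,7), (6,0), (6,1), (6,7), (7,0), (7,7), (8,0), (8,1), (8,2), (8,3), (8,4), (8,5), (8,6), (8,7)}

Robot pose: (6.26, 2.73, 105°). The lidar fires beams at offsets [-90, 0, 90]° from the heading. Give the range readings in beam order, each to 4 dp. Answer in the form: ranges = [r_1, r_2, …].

ranges = [1.8014, 4.4206, 5.4456]

beam 1: φ=-90°, α=15°
  dir = (cos 15°, sin 15°) = (0.9659, 0.2588); from cell (6,2)
  next x-line at t=0.7661, next y-line at t=1.0432; Δt_x=1.0353, Δt_y=3.8637
    x: enter (7,2) at t=0.7661
    y: enter (7,3) at t=1.0432
    x: enter (8,3) at t=1.8014 ← occupied
  → r_1 = 1.8014
beam 2: φ=0°, α=105°
  dir = (cos 105°, sin 105°) = (-0.2588, 0.9659); from cell (6,2)
  next x-line at t=1.0046, next y-line at t=0.2795; Δt_x=3.8637, Δt_y=1.0353
    y: enter (6,3) at t=0.2795
    x: enter (5,3) at t=1.0046
    y: enter (5,4) at t=1.3148
    y: enter (5,5) at t=2.3501
    y: enter (5,6) at t=3.3854
    y: enter (5,7) at t=4.4206 ← occupied
  → r_2 = 4.4206
beam 3: φ=90°, α=195°
  dir = (cos 195°, sin 195°) = (-0.9659, -0.2588); from cell (6,2)
  next x-line at t=0.2692, next y-line at t=2.8205; Δt_x=1.0353, Δt_y=3.8637
    x: enter (5,2) at t=0.2692
    x: enter (4,2) at t=1.3044
    x: enter (3,2) at t=2.3397
    y: enter (3,1) at t=2.8205
    x: enter (2,1) at t=3.3750
    x: enter (1,1) at t=4.4103
    x: enter (0,1) at t=5.4456 ← occupied
  → r_3 = 5.4456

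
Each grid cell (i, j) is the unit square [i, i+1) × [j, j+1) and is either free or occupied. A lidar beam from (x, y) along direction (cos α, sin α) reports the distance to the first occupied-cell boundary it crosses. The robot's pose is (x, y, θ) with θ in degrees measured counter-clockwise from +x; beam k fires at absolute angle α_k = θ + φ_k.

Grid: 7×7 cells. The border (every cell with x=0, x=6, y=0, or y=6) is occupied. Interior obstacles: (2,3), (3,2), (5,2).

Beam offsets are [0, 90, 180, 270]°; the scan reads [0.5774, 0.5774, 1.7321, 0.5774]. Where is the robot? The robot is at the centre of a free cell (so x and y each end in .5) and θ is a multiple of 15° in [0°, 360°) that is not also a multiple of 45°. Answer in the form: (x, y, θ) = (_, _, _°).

(x, y, θ) = (5.5, 1.5, 330°)

Enumerate (i+0.5, j+0.5, θ) over the 22 free cells and 16 admissible headings. For each, cast all 4 beams and compare to the given ranges.
  (1.5, 2.5, 240°): beam 1 = 1.0000 ≠ 0.5774 ✗
  (2.5, 5.5, 60°): beam 2 = 1.0000 ≠ 0.5774 ✗
  (1.5, 4.5, 30°): beam 1 = 3.0000 ≠ 0.5774 ✗
  (1.5, 4.5, 195°): beam 1 = 0.5176 ≠ 0.5774 ✗
  …
  (5.5, 1.5, 330°): r_1=0.5774, r_2=0.5774, r_3=1.7321, r_4=0.5774 — all match ✓
Only this pose fits every beam.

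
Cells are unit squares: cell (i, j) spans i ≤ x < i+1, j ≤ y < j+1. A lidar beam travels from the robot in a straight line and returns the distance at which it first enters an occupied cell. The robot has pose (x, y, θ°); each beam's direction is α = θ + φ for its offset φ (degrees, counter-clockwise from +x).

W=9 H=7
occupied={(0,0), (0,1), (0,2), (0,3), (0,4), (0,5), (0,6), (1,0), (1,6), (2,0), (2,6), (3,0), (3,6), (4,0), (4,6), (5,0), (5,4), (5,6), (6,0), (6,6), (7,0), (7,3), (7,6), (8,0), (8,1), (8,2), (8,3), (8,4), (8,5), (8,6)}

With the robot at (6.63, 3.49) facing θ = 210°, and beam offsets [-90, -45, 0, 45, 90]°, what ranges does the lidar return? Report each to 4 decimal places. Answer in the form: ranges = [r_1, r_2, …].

beam 1: φ=-90°, α=120°
  d=(-0.5000,0.8660)  start (6,3)  tX=1.2600 tY=0.5889  stride 1/|dx|=2.0000 1/|dy|=1.1547
    cross y-line → (6,4), t=0.5889
    cross x-line → (5,4), t=1.2600 (wall)
  → r_1 = 1.2600
beam 2: φ=-45°, α=165°
  d=(-0.9659,0.2588)  start (6,3)  tX=0.6522 tY=1.9705  stride 1/|dx|=1.0353 1/|dy|=3.8637
    cross x-line → (5,3), t=0.6522
    cross x-line → (4,3), t=1.6875
    cross y-line → (4,4), t=1.9705
    cross x-line → (3,4), t=2.7228
    cross x-line → (2,4), t=3.7581
    cross x-line → (1,4), t=4.7933
    cross x-line → (0,4), t=5.8286 (wall)
  → r_2 = 5.8286
beam 3: φ=0°, α=210°
  d=(-0.8660,-0.5000)  start (6,3)  tX=0.7275 tY=0.9800  stride 1/|dx|=1.1547 1/|dy|=2.0000
    cross x-line → (5,3), t=0.7275
    cross y-line → (5,2), t=0.9800
    cross x-line → (4,2), t=1.8822
    cross y-line → (4,1), t=2.9800
    cross x-line → (3,1), t=3.0369
    cross x-line → (2,1), t=4.1916
    cross y-line → (2,0), t=4.9800 (wall)
  → r_3 = 4.9800
beam 4: φ=45°, α=255°
  d=(-0.2588,-0.9659)  start (6,3)  tX=2.4341 tY=0.5073  stride 1/|dx|=3.8637 1/|dy|=1.0353
    cross y-line → (6,2), t=0.5073
    cross y-line → (6,1), t=1.5426
    cross x-line → (5,1), t=2.4341
    cross y-line → (5,0), t=2.5778 (wall)
  → r_4 = 2.5778
beam 5: φ=90°, α=300°
  d=(0.5000,-0.8660)  start (6,3)  tX=0.7400 tY=0.5658  stride 1/|dx|=2.0000 1/|dy|=1.1547
    cross y-line → (6,2), t=0.5658
    cross x-line → (7,2), t=0.7400
    cross y-line → (7,1), t=1.7205
    cross x-line → (8,1), t=2.7400 (wall)
  → r_5 = 2.7400

ranges = [1.2600, 5.8286, 4.9800, 2.5778, 2.7400]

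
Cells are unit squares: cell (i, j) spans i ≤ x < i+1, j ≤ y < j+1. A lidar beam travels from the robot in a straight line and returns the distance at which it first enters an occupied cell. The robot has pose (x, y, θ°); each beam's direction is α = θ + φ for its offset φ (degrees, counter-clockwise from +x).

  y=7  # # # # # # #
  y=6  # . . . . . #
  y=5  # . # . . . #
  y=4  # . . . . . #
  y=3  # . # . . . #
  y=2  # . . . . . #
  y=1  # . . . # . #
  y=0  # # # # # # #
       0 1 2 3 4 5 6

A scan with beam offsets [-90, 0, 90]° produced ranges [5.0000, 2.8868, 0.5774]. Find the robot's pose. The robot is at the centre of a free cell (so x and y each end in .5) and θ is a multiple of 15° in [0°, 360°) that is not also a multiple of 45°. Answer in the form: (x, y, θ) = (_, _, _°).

Enumerate (i+0.5, j+0.5, θ) over the 27 free cells and 16 admissible headings. For each, cast all 3 beams and compare to the given ranges.
  (5.5, 2.5, 195°): beam 1 = 4.6587 ≠ 5.0000 ✗
  (5.5, 6.5, 300°): beam 1 = 2.8868 ≠ 5.0000 ✗
  (5.5, 4.5, 330°): beam 1 = 2.8868 ≠ 5.0000 ✗
  (1.5, 2.5, 165°): beam 1 = 2.5882 ≠ 5.0000 ✗
  …
  (3.5, 1.5, 150°): r_1=5.0000, r_2=2.8868, r_3=0.5774 — all match ✓
No second candidate reproduces the full scan.

(x, y, θ) = (3.5, 1.5, 150°)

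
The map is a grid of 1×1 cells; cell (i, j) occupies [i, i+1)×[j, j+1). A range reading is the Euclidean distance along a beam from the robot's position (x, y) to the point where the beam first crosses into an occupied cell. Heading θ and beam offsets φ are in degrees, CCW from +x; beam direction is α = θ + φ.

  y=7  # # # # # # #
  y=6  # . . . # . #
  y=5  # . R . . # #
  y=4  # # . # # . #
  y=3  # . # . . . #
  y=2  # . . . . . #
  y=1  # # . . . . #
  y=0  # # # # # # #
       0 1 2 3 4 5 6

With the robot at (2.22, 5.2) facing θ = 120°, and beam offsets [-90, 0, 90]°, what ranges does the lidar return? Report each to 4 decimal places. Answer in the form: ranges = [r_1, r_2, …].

ranges = [2.0554, 2.0785, 0.4000]

beam 1: φ=-90°, α=30°
  direction (0.8660, 0.5000); cell (2,5); t to first gridline: x 0.9007, y 1.6000 (then +1.1547 / +2.0000)
    (3,5) via x @ 0.9007
    (3,6) via y @ 1.6000
    (4,6) via x @ 2.0554  # hit
  → r_1 = 2.0554
beam 2: φ=0°, α=120°
  direction (-0.5000, 0.8660); cell (2,5); t to first gridline: x 0.4400, y 0.9238 (then +2.0000 / +1.1547)
    (1,5) via x @ 0.4400
    (1,6) via y @ 0.9238
    (1,7) via y @ 2.0785  # hit
  → r_2 = 2.0785
beam 3: φ=90°, α=210°
  direction (-0.8660, -0.5000); cell (2,5); t to first gridline: x 0.2540, y 0.4000 (then +1.1547 / +2.0000)
    (1,5) via x @ 0.2540
    (1,4) via y @ 0.4000  # hit
  → r_3 = 0.4000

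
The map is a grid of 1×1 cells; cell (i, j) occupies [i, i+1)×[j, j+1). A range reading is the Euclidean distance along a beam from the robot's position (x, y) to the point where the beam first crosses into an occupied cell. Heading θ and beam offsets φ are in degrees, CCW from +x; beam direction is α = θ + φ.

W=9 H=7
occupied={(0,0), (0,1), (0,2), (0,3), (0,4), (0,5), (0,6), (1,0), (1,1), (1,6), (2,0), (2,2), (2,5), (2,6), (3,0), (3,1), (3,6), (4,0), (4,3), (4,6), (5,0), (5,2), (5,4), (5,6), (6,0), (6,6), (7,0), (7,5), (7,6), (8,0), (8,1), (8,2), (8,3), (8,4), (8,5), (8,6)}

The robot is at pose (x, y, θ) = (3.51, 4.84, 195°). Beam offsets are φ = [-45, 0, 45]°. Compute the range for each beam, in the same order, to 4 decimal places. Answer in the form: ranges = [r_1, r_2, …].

ranges = [0.5889, 2.5985, 2.1246]

beam 1: φ=-45°, α=150°
  cosα=-0.8660 sinα=0.5000 | (3,4) | tMaxX 0.5889 tMaxY 0.3200 | tΔX 1.1547 tΔY 2.0000
    t=0.3200 [y] (3,5)
    t=0.5889 [x] (2,5) — stop
  → r_1 = 0.5889
beam 2: φ=0°, α=195°
  cosα=-0.9659 sinα=-0.2588 | (3,4) | tMaxX 0.5280 tMaxY 3.2455 | tΔX 1.0353 tΔY 3.8637
    t=0.5280 [x] (2,4)
    t=1.5633 [x] (1,4)
    t=2.5985 [x] (0,4) — stop
  → r_2 = 2.5985
beam 3: φ=45°, α=240°
  cosα=-0.5000 sinα=-0.8660 | (3,4) | tMaxX 1.0200 tMaxY 0.9699 | tΔX 2.0000 tΔY 1.1547
    t=0.9699 [y] (3,3)
    t=1.0200 [x] (2,3)
    t=2.1246 [y] (2,2) — stop
  → r_3 = 2.1246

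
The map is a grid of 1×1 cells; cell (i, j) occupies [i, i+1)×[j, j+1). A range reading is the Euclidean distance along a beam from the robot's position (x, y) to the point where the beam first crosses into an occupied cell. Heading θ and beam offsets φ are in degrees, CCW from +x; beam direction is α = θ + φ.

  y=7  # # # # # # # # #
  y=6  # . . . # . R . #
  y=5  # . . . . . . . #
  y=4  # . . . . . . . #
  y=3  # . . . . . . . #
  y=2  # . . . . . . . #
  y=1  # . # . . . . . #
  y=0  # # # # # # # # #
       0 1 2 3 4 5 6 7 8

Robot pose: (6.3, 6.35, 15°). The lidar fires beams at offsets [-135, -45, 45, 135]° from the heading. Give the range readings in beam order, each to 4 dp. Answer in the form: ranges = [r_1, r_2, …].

beam 1: φ=-135°, α=240°
  direction (-0.5000, -0.8660); cell (6,6); t to first gridline: x 0.6000, y 0.4041 (then +2.0000 / +1.1547)
    (6,5) via y @ 0.4041
    (5,5) via x @ 0.6000
    (5,4) via y @ 1.5588
    (4,4) via x @ 2.6000
    (4,3) via y @ 2.7135
    (4,2) via y @ 3.8682
    (3,2) via x @ 4.6000
    (3,1) via y @ 5.0229
    (3,0) via y @ 6.1776  # hit
  → r_1 = 6.1776
beam 2: φ=-45°, α=330°
  direction (0.8660, -0.5000); cell (6,6); t to first gridline: x 0.8083, y 0.7000 (then +1.1547 / +2.0000)
    (6,5) via y @ 0.7000
    (7,5) via x @ 0.8083
    (8,5) via x @ 1.9630  # hit
  → r_2 = 1.9630
beam 3: φ=45°, α=60°
  direction (0.5000, 0.8660); cell (6,6); t to first gridline: x 1.4000, y 0.7506 (then +2.0000 / +1.1547)
    (6,7) via y @ 0.7506  # hit
  → r_3 = 0.7506
beam 4: φ=135°, α=150°
  direction (-0.8660, 0.5000); cell (6,6); t to first gridline: x 0.3464, y 1.3000 (then +1.1547 / +2.0000)
    (5,6) via x @ 0.3464
    (5,7) via y @ 1.3000  # hit
  → r_4 = 1.3000

ranges = [6.1776, 1.9630, 0.7506, 1.3000]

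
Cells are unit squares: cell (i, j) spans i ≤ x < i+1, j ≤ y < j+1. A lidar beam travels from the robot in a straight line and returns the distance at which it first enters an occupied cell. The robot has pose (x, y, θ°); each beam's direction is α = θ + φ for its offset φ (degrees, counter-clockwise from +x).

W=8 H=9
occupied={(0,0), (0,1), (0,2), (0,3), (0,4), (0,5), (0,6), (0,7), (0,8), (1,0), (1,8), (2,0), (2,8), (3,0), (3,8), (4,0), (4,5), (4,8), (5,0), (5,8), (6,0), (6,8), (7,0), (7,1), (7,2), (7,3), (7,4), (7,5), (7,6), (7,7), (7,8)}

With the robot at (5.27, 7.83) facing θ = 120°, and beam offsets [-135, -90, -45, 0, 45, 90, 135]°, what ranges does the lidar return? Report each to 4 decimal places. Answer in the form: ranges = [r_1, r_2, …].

beam 1: φ=-135°, α=345°
  cosα=0.9659 sinα=-0.2588 | (5,7) | tMaxX 0.7558 tMaxY 3.2069 | tΔX 1.0353 tΔY 3.8637
    t=0.7558 [x] (6,7)
    t=1.7910 [x] (7,7) — stop
  → r_1 = 1.7910
beam 2: φ=-90°, α=30°
  cosα=0.8660 sinα=0.5000 | (5,7) | tMaxX 0.8429 tMaxY 0.3400 | tΔX 1.1547 tΔY 2.0000
    t=0.3400 [y] (5,8) — stop
  → r_2 = 0.3400
beam 3: φ=-45°, α=75°
  cosα=0.2588 sinα=0.9659 | (5,7) | tMaxX 2.8205 tMaxY 0.1760 | tΔX 3.8637 tΔY 1.0353
    t=0.1760 [y] (5,8) — stop
  → r_3 = 0.1760
beam 4: φ=0°, α=120°
  cosα=-0.5000 sinα=0.8660 | (5,7) | tMaxX 0.5400 tMaxY 0.1963 | tΔX 2.0000 tΔY 1.1547
    t=0.1963 [y] (5,8) — stop
  → r_4 = 0.1963
beam 5: φ=45°, α=165°
  cosα=-0.9659 sinα=0.2588 | (5,7) | tMaxX 0.2795 tMaxY 0.6568 | tΔX 1.0353 tΔY 3.8637
    t=0.2795 [x] (4,7)
    t=0.6568 [y] (4,8) — stop
  → r_5 = 0.6568
beam 6: φ=90°, α=210°
  cosα=-0.8660 sinα=-0.5000 | (5,7) | tMaxX 0.3118 tMaxY 1.6600 | tΔX 1.1547 tΔY 2.0000
    t=0.3118 [x] (4,7)
    t=1.4665 [x] (3,7)
    t=1.6600 [y] (3,6)
    t=2.6212 [x] (2,6)
    t=3.6600 [y] (2,5)
    t=3.7759 [x] (1,5)
    t=4.9306 [x] (0,5) — stop
  → r_6 = 4.9306
beam 7: φ=135°, α=255°
  cosα=-0.2588 sinα=-0.9659 | (5,7) | tMaxX 1.0432 tMaxY 0.8593 | tΔX 3.8637 tΔY 1.0353
    t=0.8593 [y] (5,6)
    t=1.0432 [x] (4,6)
    t=1.8946 [y] (4,5) — stop
  → r_7 = 1.8946

ranges = [1.7910, 0.3400, 0.1760, 0.1963, 0.6568, 4.9306, 1.8946]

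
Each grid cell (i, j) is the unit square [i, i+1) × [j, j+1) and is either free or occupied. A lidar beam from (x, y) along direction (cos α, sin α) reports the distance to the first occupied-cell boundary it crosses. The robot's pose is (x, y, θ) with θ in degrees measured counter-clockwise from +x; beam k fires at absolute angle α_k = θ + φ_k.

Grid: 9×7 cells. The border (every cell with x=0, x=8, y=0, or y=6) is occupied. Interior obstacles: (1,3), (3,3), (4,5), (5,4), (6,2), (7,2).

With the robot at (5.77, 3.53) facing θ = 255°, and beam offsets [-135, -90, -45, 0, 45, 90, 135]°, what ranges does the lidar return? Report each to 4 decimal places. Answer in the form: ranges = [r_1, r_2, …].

beam 1: φ=-135°, α=120°
  cosα=-0.5000 sinα=0.8660 | (5,3) | tMaxX 1.5400 tMaxY 0.5427 | tΔX 2.0000 tΔY 1.1547
    t=0.5427 [y] (5,4) — stop
  → r_1 = 0.5427
beam 2: φ=-90°, α=165°
  cosα=-0.9659 sinα=0.2588 | (5,3) | tMaxX 0.7972 tMaxY 1.8159 | tΔX 1.0353 tΔY 3.8637
    t=0.7972 [x] (4,3)
    t=1.8159 [y] (4,4)
    t=1.8324 [x] (3,4)
    t=2.8677 [x] (2,4)
    t=3.9030 [x] (1,4)
    t=4.9383 [x] (0,4) — stop
  → r_2 = 4.9383
beam 3: φ=-45°, α=210°
  cosα=-0.8660 sinα=-0.5000 | (5,3) | tMaxX 0.8891 tMaxY 1.0600 | tΔX 1.1547 tΔY 2.0000
    t=0.8891 [x] (4,3)
    t=1.0600 [y] (4,2)
    t=2.0438 [x] (3,2)
    t=3.0600 [y] (3,1)
    t=3.1985 [x] (2,1)
    t=4.3532 [x] (1,1)
    t=5.0600 [y] (1,0) — stop
  → r_3 = 5.0600
beam 4: φ=0°, α=255°
  cosα=-0.2588 sinα=-0.9659 | (5,3) | tMaxX 2.9751 tMaxY 0.5487 | tΔX 3.8637 tΔY 1.0353
    t=0.5487 [y] (5,2)
    t=1.5840 [y] (5,1)
    t=2.6192 [y] (5,0) — stop
  → r_4 = 2.6192
beam 5: φ=45°, α=300°
  cosα=0.5000 sinα=-0.8660 | (5,3) | tMaxX 0.4600 tMaxY 0.6120 | tΔX 2.0000 tΔY 1.1547
    t=0.4600 [x] (6,3)
    t=0.6120 [y] (6,2) — stop
  → r_5 = 0.6120
beam 6: φ=90°, α=345°
  cosα=0.9659 sinα=-0.2588 | (5,3) | tMaxX 0.2381 tMaxY 2.0478 | tΔX 1.0353 tΔY 3.8637
    t=0.2381 [x] (6,3)
    t=1.2734 [x] (7,3)
    t=2.0478 [y] (7,2) — stop
  → r_6 = 2.0478
beam 7: φ=135°, α=30°
  cosα=0.8660 sinα=0.5000 | (5,3) | tMaxX 0.2656 tMaxY 0.9400 | tΔX 1.1547 tΔY 2.0000
    t=0.2656 [x] (6,3)
    t=0.9400 [y] (6,4)
    t=1.4203 [x] (7,4)
    t=2.5750 [x] (8,4) — stop
  → r_7 = 2.5750

ranges = [0.5427, 4.9383, 5.0600, 2.6192, 0.6120, 2.0478, 2.5750]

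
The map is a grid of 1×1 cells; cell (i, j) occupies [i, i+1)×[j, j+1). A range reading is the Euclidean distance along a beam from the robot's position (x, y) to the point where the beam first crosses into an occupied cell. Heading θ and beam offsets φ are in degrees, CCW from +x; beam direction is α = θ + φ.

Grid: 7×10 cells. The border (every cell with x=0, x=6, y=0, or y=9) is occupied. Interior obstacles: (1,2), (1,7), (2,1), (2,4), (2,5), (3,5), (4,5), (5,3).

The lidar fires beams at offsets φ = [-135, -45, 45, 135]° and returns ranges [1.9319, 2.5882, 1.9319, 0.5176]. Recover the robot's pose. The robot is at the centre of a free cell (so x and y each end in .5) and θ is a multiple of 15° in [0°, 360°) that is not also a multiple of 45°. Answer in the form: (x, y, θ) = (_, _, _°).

The pose lattice has 32·16 = 512 candidates. Test each by forward raycasting.
  (3.5, 4.5, 105°): beam 1 = 1.7321 ≠ 1.9319 ✗
  (4.5, 4.5, 30°): beam 1 = 3.6235 ≠ 1.9319 ✗
  (2.5, 2.5, 345°): beam 1 = 0.5774 ≠ 1.9319 ✗
  (3.5, 7.5, 15°): beam 1 = 1.7321 ≠ 1.9319 ✗
  …
  (3.5, 8.5, 330°): r_1=1.9319, r_2=2.5882, r_3=1.9319, r_4=0.5176 — all match ✓
Only this pose fits every beam.

(x, y, θ) = (3.5, 8.5, 330°)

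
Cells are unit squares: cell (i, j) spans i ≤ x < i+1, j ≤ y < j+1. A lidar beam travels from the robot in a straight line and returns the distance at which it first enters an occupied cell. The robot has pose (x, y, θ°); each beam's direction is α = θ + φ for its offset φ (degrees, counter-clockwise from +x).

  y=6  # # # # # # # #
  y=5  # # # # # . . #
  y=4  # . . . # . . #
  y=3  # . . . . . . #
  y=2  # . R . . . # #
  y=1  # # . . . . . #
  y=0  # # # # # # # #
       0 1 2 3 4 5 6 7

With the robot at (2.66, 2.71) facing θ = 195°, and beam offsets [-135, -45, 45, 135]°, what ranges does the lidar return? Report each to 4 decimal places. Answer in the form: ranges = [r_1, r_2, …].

ranges = [2.6443, 1.9168, 1.3200, 3.4200]

beam 1: φ=-135°, α=60°
  d=(0.5000,0.8660)  start (2,2)  tX=0.6800 tY=0.3349  stride 1/|dx|=2.0000 1/|dy|=1.1547
    cross y-line → (2,3), t=0.3349
    cross x-line → (3,3), t=0.6800
    cross y-line → (3,4), t=1.4896
    cross y-line → (3,5), t=2.6443 (wall)
  → r_1 = 2.6443
beam 2: φ=-45°, α=150°
  d=(-0.8660,0.5000)  start (2,2)  tX=0.7621 tY=0.5800  stride 1/|dx|=1.1547 1/|dy|=2.0000
    cross y-line → (2,3), t=0.5800
    cross x-line → (1,3), t=0.7621
    cross x-line → (0,3), t=1.9168 (wall)
  → r_2 = 1.9168
beam 3: φ=45°, α=240°
  d=(-0.5000,-0.8660)  start (2,2)  tX=1.3200 tY=0.8198  stride 1/|dx|=2.0000 1/|dy|=1.1547
    cross y-line → (2,1), t=0.8198
    cross x-line → (1,1), t=1.3200 (wall)
  → r_3 = 1.3200
beam 4: φ=135°, α=330°
  d=(0.8660,-0.5000)  start (2,2)  tX=0.3926 tY=1.4200  stride 1/|dx|=1.1547 1/|dy|=2.0000
    cross x-line → (3,2), t=0.3926
    cross y-line → (3,1), t=1.4200
    cross x-line → (4,1), t=1.5473
    cross x-line → (5,1), t=2.7020
    cross y-line → (5,0), t=3.4200 (wall)
  → r_4 = 3.4200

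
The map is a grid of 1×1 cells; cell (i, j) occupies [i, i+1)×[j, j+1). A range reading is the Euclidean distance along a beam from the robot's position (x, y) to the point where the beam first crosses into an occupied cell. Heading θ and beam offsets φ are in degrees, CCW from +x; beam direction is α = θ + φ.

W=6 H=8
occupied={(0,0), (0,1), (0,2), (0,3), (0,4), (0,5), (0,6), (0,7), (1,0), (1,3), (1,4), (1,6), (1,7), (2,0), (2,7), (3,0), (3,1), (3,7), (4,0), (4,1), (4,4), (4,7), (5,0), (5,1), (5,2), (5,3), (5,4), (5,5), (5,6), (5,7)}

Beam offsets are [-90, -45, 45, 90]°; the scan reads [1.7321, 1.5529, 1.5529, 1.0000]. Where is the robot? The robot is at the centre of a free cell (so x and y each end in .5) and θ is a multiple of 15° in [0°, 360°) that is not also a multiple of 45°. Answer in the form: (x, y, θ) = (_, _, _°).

(x, y, θ) = (2.5, 5.5, 150°)

Enumerate (i+0.5, j+0.5, θ) over the 18 free cells and 16 admissible headings. For each, cast all 4 beams and compare to the given ranges.
  (2.5, 5.5, 30°): beam 1 = 4.0415 ≠ 1.7321 ✗
  (2.5, 5.5, 300°): beam 1 = 1.0000 ≠ 1.7321 ✗
  (4.5, 5.5, 165°): beam 1 = 1.5529 ≠ 1.7321 ✗
  (4.5, 3.5, 120°): beam 1 = 0.5774 ≠ 1.7321 ✗
  (3.5, 5.5, 75°): beam 1 = 1.5529 ≠ 1.7321 ✗
  …
  (2.5, 5.5, 150°): r_1=1.7321, r_2=1.5529, r_3=1.5529, r_4=1.0000 — all match ✓
Unique over the lattice → pose = (2.5, 5.5, 150°).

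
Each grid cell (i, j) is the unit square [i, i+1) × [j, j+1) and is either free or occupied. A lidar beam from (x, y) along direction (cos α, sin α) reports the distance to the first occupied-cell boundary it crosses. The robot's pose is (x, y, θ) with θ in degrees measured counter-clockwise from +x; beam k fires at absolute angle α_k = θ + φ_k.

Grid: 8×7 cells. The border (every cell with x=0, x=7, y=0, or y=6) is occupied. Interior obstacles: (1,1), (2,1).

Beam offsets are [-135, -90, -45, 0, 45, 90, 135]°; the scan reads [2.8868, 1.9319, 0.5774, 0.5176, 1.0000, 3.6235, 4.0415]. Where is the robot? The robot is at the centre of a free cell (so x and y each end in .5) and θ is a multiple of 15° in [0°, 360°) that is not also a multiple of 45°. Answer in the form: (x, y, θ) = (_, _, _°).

The pose lattice has 28·16 = 448 candidates. Test each by forward raycasting.
  (1.5, 4.5, 195°): beam 1 = 1.7321 ≠ 2.8868 ✗
  (5.5, 4.5, 150°): beam 1 = 1.5529 ≠ 2.8868 ✗
  (6.5, 1.5, 330°): beam 1 = 1.9319 ≠ 2.8868 ✗
  …
  (4.5, 5.5, 105°): r_1=2.8868, r_2=1.9319, r_3=0.5774, r_4=0.5176, r_5=1.0000, r_6=3.6235, r_7=4.0415 — all match ✓
Unique over the lattice → pose = (4.5, 5.5, 105°).

(x, y, θ) = (4.5, 5.5, 105°)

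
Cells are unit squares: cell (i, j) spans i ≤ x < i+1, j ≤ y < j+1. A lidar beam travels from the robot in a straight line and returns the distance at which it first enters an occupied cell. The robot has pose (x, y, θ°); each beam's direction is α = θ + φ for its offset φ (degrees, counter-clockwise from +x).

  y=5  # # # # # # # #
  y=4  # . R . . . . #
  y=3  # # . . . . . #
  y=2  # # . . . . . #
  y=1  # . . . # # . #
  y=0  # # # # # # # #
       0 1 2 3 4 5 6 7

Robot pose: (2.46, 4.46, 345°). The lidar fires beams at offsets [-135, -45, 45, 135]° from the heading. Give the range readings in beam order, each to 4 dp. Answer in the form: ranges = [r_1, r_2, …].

ranges = [0.9200, 3.0800, 1.0800, 0.6235]

beam 1: φ=-135°, α=210°
  dir = (cos 210°, sin 210°) = (-0.8660, -0.5000); from cell (2,4)
  next x-line at t=0.5312, next y-line at t=0.9200; Δt_x=1.1547, Δt_y=2.0000
    x: enter (1,4) at t=0.5312
    y: enter (1,3) at t=0.9200 ← occupied
  → r_1 = 0.9200
beam 2: φ=-45°, α=300°
  dir = (cos 300°, sin 300°) = (0.5000, -0.8660); from cell (2,4)
  next x-line at t=1.0800, next y-line at t=0.5312; Δt_x=2.0000, Δt_y=1.1547
    y: enter (2,3) at t=0.5312
    x: enter (3,3) at t=1.0800
    y: enter (3,2) at t=1.6859
    y: enter (3,1) at t=2.8406
    x: enter (4,1) at t=3.0800 ← occupied
  → r_2 = 3.0800
beam 3: φ=45°, α=30°
  dir = (cos 30°, sin 30°) = (0.8660, 0.5000); from cell (2,4)
  next x-line at t=0.6235, next y-line at t=1.0800; Δt_x=1.1547, Δt_y=2.0000
    x: enter (3,4) at t=0.6235
    y: enter (3,5) at t=1.0800 ← occupied
  → r_3 = 1.0800
beam 4: φ=135°, α=120°
  dir = (cos 120°, sin 120°) = (-0.5000, 0.8660); from cell (2,4)
  next x-line at t=0.9200, next y-line at t=0.6235; Δt_x=2.0000, Δt_y=1.1547
    y: enter (2,5) at t=0.6235 ← occupied
  → r_4 = 0.6235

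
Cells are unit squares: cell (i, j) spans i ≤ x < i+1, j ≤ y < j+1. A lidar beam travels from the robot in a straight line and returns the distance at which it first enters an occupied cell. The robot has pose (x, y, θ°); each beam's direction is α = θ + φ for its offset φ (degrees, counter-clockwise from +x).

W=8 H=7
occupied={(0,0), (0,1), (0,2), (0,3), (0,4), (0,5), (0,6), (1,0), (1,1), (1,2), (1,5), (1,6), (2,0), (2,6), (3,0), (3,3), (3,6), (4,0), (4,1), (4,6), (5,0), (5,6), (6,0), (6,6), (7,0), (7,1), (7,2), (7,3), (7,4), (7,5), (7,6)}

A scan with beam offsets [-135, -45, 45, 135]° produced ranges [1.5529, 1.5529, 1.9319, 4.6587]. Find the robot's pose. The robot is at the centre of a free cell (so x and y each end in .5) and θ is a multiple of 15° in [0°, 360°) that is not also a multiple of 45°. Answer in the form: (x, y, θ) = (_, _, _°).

Candidates: 25 free-cell centres × 16 headings = 400 poses. Raycast each; keep the one whose scan matches to 4 dp.
  (4.5, 5.5, 345°): beam 1 = 4.0415 ≠ 1.5529 ✗
  (5.5, 1.5, 150°): beam 2 = 4.6587 ≠ 1.5529 ✗
  (4.5, 5.5, 330°): beam 1 = 3.6235 ≠ 1.5529 ✗
  (5.5, 1.5, 15°): beam 1 = 0.5774 ≠ 1.5529 ✗
  (3.5, 4.5, 240°): beam 2 = 2.5882 ≠ 1.5529 ✗
  …
  (2.5, 4.5, 210°): r_1=1.5529, r_2=1.5529, r_3=1.9319, r_4=4.6587 — all match ✓
Unique over the lattice → pose = (2.5, 4.5, 210°).

(x, y, θ) = (2.5, 4.5, 210°)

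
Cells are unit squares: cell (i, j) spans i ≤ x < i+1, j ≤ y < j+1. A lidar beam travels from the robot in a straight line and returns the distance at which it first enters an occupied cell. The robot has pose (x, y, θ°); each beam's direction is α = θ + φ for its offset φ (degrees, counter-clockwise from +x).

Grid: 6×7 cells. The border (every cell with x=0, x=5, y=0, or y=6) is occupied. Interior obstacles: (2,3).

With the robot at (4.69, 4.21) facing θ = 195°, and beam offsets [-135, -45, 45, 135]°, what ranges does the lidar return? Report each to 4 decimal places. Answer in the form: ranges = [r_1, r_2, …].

ranges = [0.6200, 3.5800, 3.7066, 0.3580]

beam 1: φ=-135°, α=60°
  cosα=0.5000 sinα=0.8660 | (4,4) | tMaxX 0.6200 tMaxY 0.9122 | tΔX 2.0000 tΔY 1.1547
    t=0.6200 [x] (5,4) — stop
  → r_1 = 0.6200
beam 2: φ=-45°, α=150°
  cosα=-0.8660 sinα=0.5000 | (4,4) | tMaxX 0.7967 tMaxY 1.5800 | tΔX 1.1547 tΔY 2.0000
    t=0.7967 [x] (3,4)
    t=1.5800 [y] (3,5)
    t=1.9514 [x] (2,5)
    t=3.1061 [x] (1,5)
    t=3.5800 [y] (1,6) — stop
  → r_2 = 3.5800
beam 3: φ=45°, α=240°
  cosα=-0.5000 sinα=-0.8660 | (4,4) | tMaxX 1.3800 tMaxY 0.2425 | tΔX 2.0000 tΔY 1.1547
    t=0.2425 [y] (4,3)
    t=1.3800 [x] (3,3)
    t=1.3972 [y] (3,2)
    t=2.5519 [y] (3,1)
    t=3.3800 [x] (2,1)
    t=3.7066 [y] (2,0) — stop
  → r_3 = 3.7066
beam 4: φ=135°, α=330°
  cosα=0.8660 sinα=-0.5000 | (4,4) | tMaxX 0.3580 tMaxY 0.4200 | tΔX 1.1547 tΔY 2.0000
    t=0.3580 [x] (5,4) — stop
  → r_4 = 0.3580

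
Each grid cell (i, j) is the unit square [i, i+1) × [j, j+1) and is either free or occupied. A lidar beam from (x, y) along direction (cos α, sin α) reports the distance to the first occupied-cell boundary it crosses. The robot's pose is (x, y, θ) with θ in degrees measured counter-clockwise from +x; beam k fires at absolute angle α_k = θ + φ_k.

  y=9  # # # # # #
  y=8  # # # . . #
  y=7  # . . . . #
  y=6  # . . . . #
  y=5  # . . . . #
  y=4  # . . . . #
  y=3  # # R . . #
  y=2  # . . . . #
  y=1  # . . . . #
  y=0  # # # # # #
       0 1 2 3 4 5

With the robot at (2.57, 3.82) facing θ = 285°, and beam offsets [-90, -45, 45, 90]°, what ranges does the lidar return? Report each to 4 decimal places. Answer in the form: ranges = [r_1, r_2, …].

ranges = [0.5901, 3.1400, 2.8059, 2.5157]

beam 1: φ=-90°, α=195°
  d=(-0.9659,-0.2588)  start (2,3)  tX=0.5901 tY=3.1682  stride 1/|dx|=1.0353 1/|dy|=3.8637
    cross x-line → (1,3), t=0.5901 (wall)
  → r_1 = 0.5901
beam 2: φ=-45°, α=240°
  d=(-0.5000,-0.8660)  start (2,3)  tX=1.1400 tY=0.9469  stride 1/|dx|=2.0000 1/|dy|=1.1547
    cross y-line → (2,2), t=0.9469
    cross x-line → (1,2), t=1.1400
    cross y-line → (1,1), t=2.1016
    cross x-line → (0,1), t=3.1400 (wall)
  → r_2 = 3.1400
beam 3: φ=45°, α=330°
  d=(0.8660,-0.5000)  start (2,3)  tX=0.4965 tY=1.6400  stride 1/|dx|=1.1547 1/|dy|=2.0000
    cross x-line → (3,3), t=0.4965
    cross y-line → (3,2), t=1.6400
    cross x-line → (4,2), t=1.6512
    cross x-line → (5,2), t=2.8059 (wall)
  → r_3 = 2.8059
beam 4: φ=90°, α=15°
  d=(0.9659,0.2588)  start (2,3)  tX=0.4452 tY=0.6955  stride 1/|dx|=1.0353 1/|dy|=3.8637
    cross x-line → (3,3), t=0.4452
    cross y-line → (3,4), t=0.6955
    cross x-line → (4,4), t=1.4804
    cross x-line → (5,4), t=2.5157 (wall)
  → r_4 = 2.5157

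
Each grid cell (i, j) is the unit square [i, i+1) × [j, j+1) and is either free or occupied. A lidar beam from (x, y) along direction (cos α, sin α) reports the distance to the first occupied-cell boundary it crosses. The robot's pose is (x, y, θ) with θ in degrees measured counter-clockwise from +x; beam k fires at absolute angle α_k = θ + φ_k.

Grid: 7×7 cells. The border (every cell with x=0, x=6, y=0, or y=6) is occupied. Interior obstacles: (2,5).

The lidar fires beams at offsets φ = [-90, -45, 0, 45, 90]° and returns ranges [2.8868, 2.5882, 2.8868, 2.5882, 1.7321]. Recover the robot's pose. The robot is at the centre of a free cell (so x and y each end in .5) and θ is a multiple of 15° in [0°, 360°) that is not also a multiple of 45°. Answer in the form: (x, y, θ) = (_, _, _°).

Enumerate (i+0.5, j+0.5, θ) over the 24 free cells and 16 admissible headings. For each, cast all 5 beams and compare to the given ranges.
  (4.5, 4.5, 330°): beam 1 = 4.0415 ≠ 2.8868 ✗
  (3.5, 4.5, 105°): beam 1 = 2.5882 ≠ 2.8868 ✗
  (4.5, 1.5, 150°): beam 1 = 3.0000 ≠ 2.8868 ✗
  (2.5, 4.5, 255°): beam 1 = 1.5529 ≠ 2.8868 ✗
  …
  (3.5, 3.5, 30°): r_1=2.8868, r_2=2.5882, r_3=2.8868, r_4=2.5882, r_5=1.7321 — all match ✓
No second candidate reproduces the full scan.

(x, y, θ) = (3.5, 3.5, 30°)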